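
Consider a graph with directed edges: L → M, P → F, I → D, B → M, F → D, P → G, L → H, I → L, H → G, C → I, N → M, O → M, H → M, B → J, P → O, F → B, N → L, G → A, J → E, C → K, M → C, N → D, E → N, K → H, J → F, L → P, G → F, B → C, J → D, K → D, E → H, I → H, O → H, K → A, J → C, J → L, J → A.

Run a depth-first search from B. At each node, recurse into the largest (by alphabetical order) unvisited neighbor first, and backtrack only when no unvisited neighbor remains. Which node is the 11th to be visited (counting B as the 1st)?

L

Visit B
B → M
M → C
C → K
K → H
H → G
G → F
F → D
G → A
C → I
I → L
L → P
P → O
B → J
J → E
E → N

Visit order: B, M, C, K, H, G, F, D, A, I, L, P, O, J, E, N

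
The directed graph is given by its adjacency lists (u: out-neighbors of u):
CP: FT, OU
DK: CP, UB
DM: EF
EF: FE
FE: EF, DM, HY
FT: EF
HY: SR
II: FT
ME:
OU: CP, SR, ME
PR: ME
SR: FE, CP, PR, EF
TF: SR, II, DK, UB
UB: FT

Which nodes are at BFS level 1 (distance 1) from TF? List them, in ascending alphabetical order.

Level 0: TF
Level 1: DK, II, SR, UB
Level 2: CP, EF, FE, FT, PR
Level 3: DM, HY, ME, OU

DK, II, SR, UB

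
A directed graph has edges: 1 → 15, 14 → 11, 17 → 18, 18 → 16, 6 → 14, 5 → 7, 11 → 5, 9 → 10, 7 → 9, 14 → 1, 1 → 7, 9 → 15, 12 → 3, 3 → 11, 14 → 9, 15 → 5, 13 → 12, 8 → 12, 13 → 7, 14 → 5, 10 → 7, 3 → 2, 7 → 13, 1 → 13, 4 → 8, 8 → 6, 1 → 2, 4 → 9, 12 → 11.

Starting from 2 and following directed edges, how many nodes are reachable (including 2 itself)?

BFS from 2 visits: 2
Reachable nodes: 1 of 18 total.

1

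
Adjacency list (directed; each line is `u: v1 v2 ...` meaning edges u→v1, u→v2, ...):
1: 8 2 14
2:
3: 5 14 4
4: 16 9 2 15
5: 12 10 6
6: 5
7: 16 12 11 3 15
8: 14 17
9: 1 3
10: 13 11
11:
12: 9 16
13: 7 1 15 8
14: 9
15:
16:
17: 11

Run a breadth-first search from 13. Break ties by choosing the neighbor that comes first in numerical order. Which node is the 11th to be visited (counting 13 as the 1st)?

16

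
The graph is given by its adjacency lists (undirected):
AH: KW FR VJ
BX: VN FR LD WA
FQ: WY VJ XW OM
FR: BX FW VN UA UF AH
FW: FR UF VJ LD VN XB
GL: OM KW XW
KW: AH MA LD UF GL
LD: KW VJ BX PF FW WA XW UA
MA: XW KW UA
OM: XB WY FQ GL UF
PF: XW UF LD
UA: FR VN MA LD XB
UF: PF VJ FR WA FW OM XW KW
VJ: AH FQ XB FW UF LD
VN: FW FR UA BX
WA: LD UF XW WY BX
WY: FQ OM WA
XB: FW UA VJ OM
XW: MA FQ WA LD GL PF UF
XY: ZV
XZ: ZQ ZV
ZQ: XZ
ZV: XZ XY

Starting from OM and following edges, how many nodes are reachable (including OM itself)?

19

BFS from OM visits: OM, XB, WY, FQ, GL, UF, FW, UA, VJ, WA, XW, KW, PF, FR, LD, VN, MA, AH, BX
Reachable nodes: 19 of 23 total.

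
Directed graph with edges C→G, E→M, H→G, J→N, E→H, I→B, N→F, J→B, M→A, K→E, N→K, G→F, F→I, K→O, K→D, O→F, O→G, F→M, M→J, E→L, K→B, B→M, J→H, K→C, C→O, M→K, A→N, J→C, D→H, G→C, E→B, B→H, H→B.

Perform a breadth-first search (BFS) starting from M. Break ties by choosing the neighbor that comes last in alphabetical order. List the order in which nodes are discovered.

Visit M; enqueue K, J, A → queue [K, J, A]
Visit K; enqueue O, E, D, C, B → queue [J, A, O, E, D, C, B]
Visit J; enqueue N, H → queue [A, O, E, D, C, B, N, H]
Visit A → queue [O, E, D, C, B, N, H]
Visit O; enqueue G, F → queue [E, D, C, B, N, H, G, F]
Visit E; enqueue L → queue [D, C, B, N, H, G, F, L]
Visit D → queue [C, B, N, H, G, F, L]
Visit C → queue [B, N, H, G, F, L]
Visit B → queue [N, H, G, F, L]
Visit N → queue [H, G, F, L]
Visit H → queue [G, F, L]
Visit G → queue [F, L]
Visit F; enqueue I → queue [L, I]
Visit L → queue [I]
Visit I → queue []

M K J A O E D C B N H G F L I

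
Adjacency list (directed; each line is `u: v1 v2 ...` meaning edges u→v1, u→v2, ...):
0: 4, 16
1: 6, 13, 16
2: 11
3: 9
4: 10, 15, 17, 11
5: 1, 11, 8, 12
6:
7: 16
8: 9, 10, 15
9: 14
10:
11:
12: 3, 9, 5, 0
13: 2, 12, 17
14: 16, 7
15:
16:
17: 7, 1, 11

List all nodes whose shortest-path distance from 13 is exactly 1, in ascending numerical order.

2, 12, 17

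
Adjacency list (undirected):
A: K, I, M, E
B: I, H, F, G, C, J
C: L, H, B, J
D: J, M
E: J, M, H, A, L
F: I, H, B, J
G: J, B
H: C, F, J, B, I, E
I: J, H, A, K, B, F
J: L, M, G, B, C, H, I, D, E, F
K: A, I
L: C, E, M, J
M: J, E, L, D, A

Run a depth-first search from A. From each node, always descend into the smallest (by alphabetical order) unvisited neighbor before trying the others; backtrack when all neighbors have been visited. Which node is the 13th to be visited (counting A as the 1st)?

Visit A
A → E
E → H
H → B
B → C
C → J
J → D
D → M
M → L
J → F
F → I
I → K
J → G

Visit order: A, E, H, B, C, J, D, M, L, F, I, K, G

G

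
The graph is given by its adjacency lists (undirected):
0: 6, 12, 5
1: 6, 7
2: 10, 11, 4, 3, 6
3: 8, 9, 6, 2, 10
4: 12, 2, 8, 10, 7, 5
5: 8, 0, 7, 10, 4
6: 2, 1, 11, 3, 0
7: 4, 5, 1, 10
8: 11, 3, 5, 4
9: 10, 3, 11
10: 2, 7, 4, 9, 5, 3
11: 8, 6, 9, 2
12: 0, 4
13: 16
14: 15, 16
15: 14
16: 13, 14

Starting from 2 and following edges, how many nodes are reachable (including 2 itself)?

BFS from 2 visits: 2, 3, 4, 6, 10, 11, 8, 9, 5, 7, 12, 0, 1
Reachable nodes: 13 of 17 total.

13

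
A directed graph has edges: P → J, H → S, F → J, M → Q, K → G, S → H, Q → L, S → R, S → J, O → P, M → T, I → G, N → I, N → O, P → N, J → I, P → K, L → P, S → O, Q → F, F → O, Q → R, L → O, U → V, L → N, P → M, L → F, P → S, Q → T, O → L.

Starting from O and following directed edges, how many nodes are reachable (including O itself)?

BFS from O visits: O, L, P, F, N, J, K, M, S, I, G, Q, T, H, R
Reachable nodes: 15 of 17 total.

15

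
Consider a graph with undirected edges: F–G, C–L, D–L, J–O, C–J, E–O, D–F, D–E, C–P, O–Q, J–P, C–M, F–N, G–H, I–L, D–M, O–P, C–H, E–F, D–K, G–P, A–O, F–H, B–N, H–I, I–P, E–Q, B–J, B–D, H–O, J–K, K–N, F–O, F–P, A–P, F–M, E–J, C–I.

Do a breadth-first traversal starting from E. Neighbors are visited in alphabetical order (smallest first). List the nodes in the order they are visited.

Visit E; enqueue D, F, J, O, Q → queue [D, F, J, O, Q]
Visit D; enqueue B, K, L, M → queue [F, J, O, Q, B, K, L, M]
Visit F; enqueue G, H, N, P → queue [J, O, Q, B, K, L, M, G, H, N, P]
Visit J; enqueue C → queue [O, Q, B, K, L, M, G, H, N, P, C]
Visit O; enqueue A → queue [Q, B, K, L, M, G, H, N, P, C, A]
Visit Q → queue [B, K, L, M, G, H, N, P, C, A]
Visit B → queue [K, L, M, G, H, N, P, C, A]
Visit K → queue [L, M, G, H, N, P, C, A]
Visit L; enqueue I → queue [M, G, H, N, P, C, A, I]
Visit M → queue [G, H, N, P, C, A, I]
Visit G → queue [H, N, P, C, A, I]
Visit H → queue [N, P, C, A, I]
Visit N → queue [P, C, A, I]
Visit P → queue [C, A, I]
Visit C → queue [A, I]
Visit A → queue [I]
Visit I → queue []

E, D, F, J, O, Q, B, K, L, M, G, H, N, P, C, A, I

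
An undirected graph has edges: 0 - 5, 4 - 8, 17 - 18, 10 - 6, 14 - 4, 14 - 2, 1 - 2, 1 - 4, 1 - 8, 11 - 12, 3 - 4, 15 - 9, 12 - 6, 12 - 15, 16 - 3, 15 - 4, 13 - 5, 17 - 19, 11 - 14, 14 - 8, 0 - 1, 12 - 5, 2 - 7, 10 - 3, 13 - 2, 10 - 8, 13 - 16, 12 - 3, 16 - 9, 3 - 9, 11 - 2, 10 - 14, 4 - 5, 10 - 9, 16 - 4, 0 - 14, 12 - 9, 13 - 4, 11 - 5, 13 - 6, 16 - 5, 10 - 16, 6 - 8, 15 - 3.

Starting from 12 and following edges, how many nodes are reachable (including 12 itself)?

17

BFS from 12 visits: 12, 15, 11, 9, 6, 5, 3, 4, 14, 2, 16, 10, 13, 8, 0, 1, 7
Reachable nodes: 17 of 20 total.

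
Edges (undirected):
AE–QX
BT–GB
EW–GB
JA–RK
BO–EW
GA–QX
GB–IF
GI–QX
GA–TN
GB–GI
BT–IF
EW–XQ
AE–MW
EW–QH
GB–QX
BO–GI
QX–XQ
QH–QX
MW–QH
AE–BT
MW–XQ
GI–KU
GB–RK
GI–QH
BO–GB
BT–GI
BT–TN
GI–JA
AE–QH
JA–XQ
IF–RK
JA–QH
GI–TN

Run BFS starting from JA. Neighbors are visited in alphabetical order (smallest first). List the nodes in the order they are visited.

Visit JA; enqueue GI, QH, RK, XQ → queue [GI, QH, RK, XQ]
Visit GI; enqueue BO, BT, GB, KU, QX, TN → queue [QH, RK, XQ, BO, BT, GB, KU, QX, TN]
Visit QH; enqueue AE, EW, MW → queue [RK, XQ, BO, BT, GB, KU, QX, TN, AE, EW, MW]
Visit RK; enqueue IF → queue [XQ, BO, BT, GB, KU, QX, TN, AE, EW, MW, IF]
Visit XQ → queue [BO, BT, GB, KU, QX, TN, AE, EW, MW, IF]
Visit BO → queue [BT, GB, KU, QX, TN, AE, EW, MW, IF]
Visit BT → queue [GB, KU, QX, TN, AE, EW, MW, IF]
Visit GB → queue [KU, QX, TN, AE, EW, MW, IF]
Visit KU → queue [QX, TN, AE, EW, MW, IF]
Visit QX; enqueue GA → queue [TN, AE, EW, MW, IF, GA]
Visit TN → queue [AE, EW, MW, IF, GA]
Visit AE → queue [EW, MW, IF, GA]
Visit EW → queue [MW, IF, GA]
Visit MW → queue [IF, GA]
Visit IF → queue [GA]
Visit GA → queue []

JA, GI, QH, RK, XQ, BO, BT, GB, KU, QX, TN, AE, EW, MW, IF, GA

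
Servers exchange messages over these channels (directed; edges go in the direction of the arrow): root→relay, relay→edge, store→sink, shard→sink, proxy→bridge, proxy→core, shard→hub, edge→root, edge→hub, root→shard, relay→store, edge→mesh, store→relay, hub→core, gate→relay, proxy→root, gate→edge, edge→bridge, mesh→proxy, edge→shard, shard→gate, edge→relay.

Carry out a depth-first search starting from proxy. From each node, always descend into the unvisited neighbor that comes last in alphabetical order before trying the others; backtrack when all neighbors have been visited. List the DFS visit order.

Visit proxy
proxy → root
root → shard
shard → sink
shard → hub
hub → core
shard → gate
gate → relay
relay → store
relay → edge
edge → mesh
edge → bridge

proxy, root, shard, sink, hub, core, gate, relay, store, edge, mesh, bridge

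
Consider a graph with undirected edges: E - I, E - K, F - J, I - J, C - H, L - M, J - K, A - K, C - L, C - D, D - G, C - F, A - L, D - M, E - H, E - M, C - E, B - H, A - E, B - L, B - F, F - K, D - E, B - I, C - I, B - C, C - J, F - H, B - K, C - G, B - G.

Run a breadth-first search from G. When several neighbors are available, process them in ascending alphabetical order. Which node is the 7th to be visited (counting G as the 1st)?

I

Visit G; enqueue B, C, D → queue [B, C, D]
Visit B; enqueue F, H, I, K, L → queue [C, D, F, H, I, K, L]
Visit C; enqueue E, J → queue [D, F, H, I, K, L, E, J]
Visit D; enqueue M → queue [F, H, I, K, L, E, J, M]
Visit F → queue [H, I, K, L, E, J, M]
Visit H → queue [I, K, L, E, J, M]
Visit I → queue [K, L, E, J, M]
Visit K; enqueue A → queue [L, E, J, M, A]
Visit L → queue [E, J, M, A]
Visit E → queue [J, M, A]
Visit J → queue [M, A]
Visit M → queue [A]
Visit A → queue []

Visit order: G, B, C, D, F, H, I, K, L, E, J, M, A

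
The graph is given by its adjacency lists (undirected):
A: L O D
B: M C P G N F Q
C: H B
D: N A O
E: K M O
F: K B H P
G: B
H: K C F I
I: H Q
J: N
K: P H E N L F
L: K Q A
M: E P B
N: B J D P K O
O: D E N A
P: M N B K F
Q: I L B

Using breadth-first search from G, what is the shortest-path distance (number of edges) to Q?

2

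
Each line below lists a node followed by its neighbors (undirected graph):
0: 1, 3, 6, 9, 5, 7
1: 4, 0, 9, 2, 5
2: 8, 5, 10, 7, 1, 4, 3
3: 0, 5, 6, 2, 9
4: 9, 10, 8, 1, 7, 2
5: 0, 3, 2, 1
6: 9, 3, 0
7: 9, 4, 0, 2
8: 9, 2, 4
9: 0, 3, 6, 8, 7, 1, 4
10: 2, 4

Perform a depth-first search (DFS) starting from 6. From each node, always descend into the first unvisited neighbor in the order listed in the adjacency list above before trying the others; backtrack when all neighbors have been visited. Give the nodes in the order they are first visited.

Visit 6
6 → 9
9 → 0
0 → 1
1 → 4
4 → 10
10 → 2
2 → 8
2 → 5
5 → 3
2 → 7

6 -> 9 -> 0 -> 1 -> 4 -> 10 -> 2 -> 8 -> 5 -> 3 -> 7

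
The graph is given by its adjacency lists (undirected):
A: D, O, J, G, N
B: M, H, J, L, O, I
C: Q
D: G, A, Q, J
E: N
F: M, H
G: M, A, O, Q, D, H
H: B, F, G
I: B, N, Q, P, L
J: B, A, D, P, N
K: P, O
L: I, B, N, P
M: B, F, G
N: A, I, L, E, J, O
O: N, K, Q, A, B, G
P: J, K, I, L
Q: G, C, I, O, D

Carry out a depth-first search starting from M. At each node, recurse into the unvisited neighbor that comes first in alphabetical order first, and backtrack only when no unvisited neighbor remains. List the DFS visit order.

Visit M
M → B
B → H
H → F
H → G
G → A
A → D
D → J
J → N
N → E
N → I
I → L
L → P
P → K
K → O
O → Q
Q → C

M, B, H, F, G, A, D, J, N, E, I, L, P, K, O, Q, C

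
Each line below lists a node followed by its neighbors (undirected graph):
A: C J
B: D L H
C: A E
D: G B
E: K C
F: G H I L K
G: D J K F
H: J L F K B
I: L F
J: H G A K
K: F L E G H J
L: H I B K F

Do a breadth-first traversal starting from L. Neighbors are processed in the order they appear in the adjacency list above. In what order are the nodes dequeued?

L -> H -> I -> B -> K -> F -> J -> D -> E -> G -> A -> C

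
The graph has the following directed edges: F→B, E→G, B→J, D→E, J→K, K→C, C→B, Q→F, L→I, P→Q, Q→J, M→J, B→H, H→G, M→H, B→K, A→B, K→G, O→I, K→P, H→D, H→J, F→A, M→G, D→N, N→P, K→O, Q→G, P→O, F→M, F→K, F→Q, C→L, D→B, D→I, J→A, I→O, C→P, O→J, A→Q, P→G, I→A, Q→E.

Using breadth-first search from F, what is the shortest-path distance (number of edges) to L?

3

Level 0: F
Level 1: A, B, K, M, Q
Level 2: C, E, G, H, J, O, P
Level 3: D, I, L
Level 4: N
L first appears at level 3.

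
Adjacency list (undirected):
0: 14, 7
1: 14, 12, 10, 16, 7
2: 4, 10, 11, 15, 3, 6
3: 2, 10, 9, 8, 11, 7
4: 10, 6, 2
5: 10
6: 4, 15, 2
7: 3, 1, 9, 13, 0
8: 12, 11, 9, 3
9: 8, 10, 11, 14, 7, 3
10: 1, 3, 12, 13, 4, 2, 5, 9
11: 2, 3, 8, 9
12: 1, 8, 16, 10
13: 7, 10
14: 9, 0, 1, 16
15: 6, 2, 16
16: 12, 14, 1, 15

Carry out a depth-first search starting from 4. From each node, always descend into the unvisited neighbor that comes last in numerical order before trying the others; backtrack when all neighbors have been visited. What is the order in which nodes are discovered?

Visit 4
4 → 10
10 → 13
13 → 7
7 → 9
9 → 14
14 → 16
16 → 15
15 → 6
6 → 2
2 → 11
11 → 8
8 → 12
12 → 1
8 → 3
14 → 0
10 → 5

4 -> 10 -> 13 -> 7 -> 9 -> 14 -> 16 -> 15 -> 6 -> 2 -> 11 -> 8 -> 12 -> 1 -> 3 -> 0 -> 5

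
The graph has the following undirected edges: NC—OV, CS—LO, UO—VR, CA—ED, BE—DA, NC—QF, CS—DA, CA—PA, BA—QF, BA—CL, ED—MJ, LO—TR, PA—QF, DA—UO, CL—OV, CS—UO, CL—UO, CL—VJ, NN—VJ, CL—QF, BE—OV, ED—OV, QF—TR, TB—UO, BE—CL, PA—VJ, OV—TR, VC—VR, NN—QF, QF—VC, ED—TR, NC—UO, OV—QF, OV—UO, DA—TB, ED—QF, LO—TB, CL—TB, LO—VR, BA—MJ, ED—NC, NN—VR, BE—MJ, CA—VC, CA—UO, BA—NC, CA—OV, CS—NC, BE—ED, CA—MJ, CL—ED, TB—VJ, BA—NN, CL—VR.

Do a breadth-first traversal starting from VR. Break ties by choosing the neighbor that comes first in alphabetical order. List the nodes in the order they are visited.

Visit VR; enqueue CL, LO, NN, UO, VC → queue [CL, LO, NN, UO, VC]
Visit CL; enqueue BA, BE, ED, OV, QF, TB, VJ → queue [LO, NN, UO, VC, BA, BE, ED, OV, QF, TB, VJ]
Visit LO; enqueue CS, TR → queue [NN, UO, VC, BA, BE, ED, OV, QF, TB, VJ, CS, TR]
Visit NN → queue [UO, VC, BA, BE, ED, OV, QF, TB, VJ, CS, TR]
Visit UO; enqueue CA, DA, NC → queue [VC, BA, BE, ED, OV, QF, TB, VJ, CS, TR, CA, DA, NC]
Visit VC → queue [BA, BE, ED, OV, QF, TB, VJ, CS, TR, CA, DA, NC]
Visit BA; enqueue MJ → queue [BE, ED, OV, QF, TB, VJ, CS, TR, CA, DA, NC, MJ]
Visit BE → queue [ED, OV, QF, TB, VJ, CS, TR, CA, DA, NC, MJ]
Visit ED → queue [OV, QF, TB, VJ, CS, TR, CA, DA, NC, MJ]
Visit OV → queue [QF, TB, VJ, CS, TR, CA, DA, NC, MJ]
Visit QF; enqueue PA → queue [TB, VJ, CS, TR, CA, DA, NC, MJ, PA]
Visit TB → queue [VJ, CS, TR, CA, DA, NC, MJ, PA]
Visit VJ → queue [CS, TR, CA, DA, NC, MJ, PA]
Visit CS → queue [TR, CA, DA, NC, MJ, PA]
Visit TR → queue [CA, DA, NC, MJ, PA]
Visit CA → queue [DA, NC, MJ, PA]
Visit DA → queue [NC, MJ, PA]
Visit NC → queue [MJ, PA]
Visit MJ → queue [PA]
Visit PA → queue []

VR -> CL -> LO -> NN -> UO -> VC -> BA -> BE -> ED -> OV -> QF -> TB -> VJ -> CS -> TR -> CA -> DA -> NC -> MJ -> PA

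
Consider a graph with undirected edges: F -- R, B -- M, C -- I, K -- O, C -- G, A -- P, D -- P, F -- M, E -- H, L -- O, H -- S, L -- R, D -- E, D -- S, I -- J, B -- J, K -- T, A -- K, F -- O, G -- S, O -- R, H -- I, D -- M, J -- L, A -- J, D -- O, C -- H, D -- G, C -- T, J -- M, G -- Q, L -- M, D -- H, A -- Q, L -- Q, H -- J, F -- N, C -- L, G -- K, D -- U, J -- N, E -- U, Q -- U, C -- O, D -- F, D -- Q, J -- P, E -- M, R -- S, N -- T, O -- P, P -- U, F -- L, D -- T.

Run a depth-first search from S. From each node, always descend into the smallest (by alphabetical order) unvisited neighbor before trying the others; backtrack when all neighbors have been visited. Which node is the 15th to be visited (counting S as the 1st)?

P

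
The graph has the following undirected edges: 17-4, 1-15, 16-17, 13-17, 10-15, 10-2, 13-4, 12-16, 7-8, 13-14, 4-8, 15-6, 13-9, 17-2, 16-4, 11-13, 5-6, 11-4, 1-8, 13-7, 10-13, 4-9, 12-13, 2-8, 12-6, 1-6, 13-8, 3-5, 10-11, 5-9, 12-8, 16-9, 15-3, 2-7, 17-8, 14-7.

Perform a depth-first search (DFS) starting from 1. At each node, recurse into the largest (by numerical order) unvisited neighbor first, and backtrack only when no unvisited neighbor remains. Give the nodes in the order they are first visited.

1 15 10 13 17 16 12 8 7 14 2 4 11 9 5 6 3

Visit 1
1 → 15
15 → 10
10 → 13
13 → 17
17 → 16
16 → 12
12 → 8
8 → 7
7 → 14
7 → 2
8 → 4
4 → 11
4 → 9
9 → 5
5 → 6
5 → 3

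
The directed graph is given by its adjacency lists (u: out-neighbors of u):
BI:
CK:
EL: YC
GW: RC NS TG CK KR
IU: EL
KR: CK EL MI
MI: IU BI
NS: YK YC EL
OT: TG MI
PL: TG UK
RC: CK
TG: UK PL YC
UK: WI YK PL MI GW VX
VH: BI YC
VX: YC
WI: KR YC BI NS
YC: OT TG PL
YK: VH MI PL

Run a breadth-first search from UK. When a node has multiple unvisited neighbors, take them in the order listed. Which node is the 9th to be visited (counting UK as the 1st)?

YC

Visit UK; enqueue WI, YK, PL, MI, GW, VX → queue [WI, YK, PL, MI, GW, VX]
Visit WI; enqueue KR, YC, BI, NS → queue [YK, PL, MI, GW, VX, KR, YC, BI, NS]
Visit YK; enqueue VH → queue [PL, MI, GW, VX, KR, YC, BI, NS, VH]
Visit PL; enqueue TG → queue [MI, GW, VX, KR, YC, BI, NS, VH, TG]
Visit MI; enqueue IU → queue [GW, VX, KR, YC, BI, NS, VH, TG, IU]
Visit GW; enqueue RC, CK → queue [VX, KR, YC, BI, NS, VH, TG, IU, RC, CK]
Visit VX → queue [KR, YC, BI, NS, VH, TG, IU, RC, CK]
Visit KR; enqueue EL → queue [YC, BI, NS, VH, TG, IU, RC, CK, EL]
Visit YC; enqueue OT → queue [BI, NS, VH, TG, IU, RC, CK, EL, OT]
Visit BI → queue [NS, VH, TG, IU, RC, CK, EL, OT]
Visit NS → queue [VH, TG, IU, RC, CK, EL, OT]
Visit VH → queue [TG, IU, RC, CK, EL, OT]
Visit TG → queue [IU, RC, CK, EL, OT]
Visit IU → queue [RC, CK, EL, OT]
Visit RC → queue [CK, EL, OT]
Visit CK → queue [EL, OT]
Visit EL → queue [OT]
Visit OT → queue []

Visit order: UK, WI, YK, PL, MI, GW, VX, KR, YC, BI, NS, VH, TG, IU, RC, CK, EL, OT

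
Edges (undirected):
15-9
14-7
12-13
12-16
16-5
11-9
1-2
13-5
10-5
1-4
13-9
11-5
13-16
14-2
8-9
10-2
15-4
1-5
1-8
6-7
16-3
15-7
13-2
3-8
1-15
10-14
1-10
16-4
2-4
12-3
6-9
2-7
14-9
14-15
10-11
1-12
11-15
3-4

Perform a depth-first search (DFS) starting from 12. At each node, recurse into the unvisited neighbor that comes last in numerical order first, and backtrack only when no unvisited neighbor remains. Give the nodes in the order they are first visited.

12, 16, 13, 9, 15, 14, 10, 11, 5, 1, 8, 3, 4, 2, 7, 6

Visit 12
12 → 16
16 → 13
13 → 9
9 → 15
15 → 14
14 → 10
10 → 11
11 → 5
5 → 1
1 → 8
8 → 3
3 → 4
4 → 2
2 → 7
7 → 6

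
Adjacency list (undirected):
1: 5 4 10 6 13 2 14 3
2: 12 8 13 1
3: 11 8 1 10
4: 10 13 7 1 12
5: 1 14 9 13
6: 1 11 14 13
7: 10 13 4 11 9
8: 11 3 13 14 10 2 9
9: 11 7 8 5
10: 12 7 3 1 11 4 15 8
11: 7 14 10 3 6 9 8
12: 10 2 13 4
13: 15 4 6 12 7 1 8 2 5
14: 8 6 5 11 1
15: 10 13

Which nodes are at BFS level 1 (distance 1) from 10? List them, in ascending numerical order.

Level 0: 10
Level 1: 1, 3, 4, 7, 8, 11, 12, 15
Level 2: 2, 5, 6, 9, 13, 14

1, 3, 4, 7, 8, 11, 12, 15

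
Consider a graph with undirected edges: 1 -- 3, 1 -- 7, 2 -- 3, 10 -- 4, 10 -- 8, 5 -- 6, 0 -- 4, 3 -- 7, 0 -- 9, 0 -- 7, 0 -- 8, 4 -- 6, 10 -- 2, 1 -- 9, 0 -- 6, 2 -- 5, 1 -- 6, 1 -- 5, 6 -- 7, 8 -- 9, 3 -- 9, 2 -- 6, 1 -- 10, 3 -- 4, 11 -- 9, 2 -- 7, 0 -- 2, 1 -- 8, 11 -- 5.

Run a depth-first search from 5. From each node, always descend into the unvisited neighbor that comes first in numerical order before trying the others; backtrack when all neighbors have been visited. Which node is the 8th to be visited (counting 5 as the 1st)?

Visit 5
5 → 1
1 → 3
3 → 2
2 → 0
0 → 4
4 → 6
6 → 7
4 → 10
10 → 8
8 → 9
9 → 11

Visit order: 5, 1, 3, 2, 0, 4, 6, 7, 10, 8, 9, 11

7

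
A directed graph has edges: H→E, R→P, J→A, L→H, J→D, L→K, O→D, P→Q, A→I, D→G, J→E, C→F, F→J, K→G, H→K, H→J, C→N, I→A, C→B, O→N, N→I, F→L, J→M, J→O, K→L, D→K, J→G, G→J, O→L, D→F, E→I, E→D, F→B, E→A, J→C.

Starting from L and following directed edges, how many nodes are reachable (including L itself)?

15

BFS from L visits: L, K, H, G, J, E, O, M, D, C, A, I, N, F, B
Reachable nodes: 15 of 18 total.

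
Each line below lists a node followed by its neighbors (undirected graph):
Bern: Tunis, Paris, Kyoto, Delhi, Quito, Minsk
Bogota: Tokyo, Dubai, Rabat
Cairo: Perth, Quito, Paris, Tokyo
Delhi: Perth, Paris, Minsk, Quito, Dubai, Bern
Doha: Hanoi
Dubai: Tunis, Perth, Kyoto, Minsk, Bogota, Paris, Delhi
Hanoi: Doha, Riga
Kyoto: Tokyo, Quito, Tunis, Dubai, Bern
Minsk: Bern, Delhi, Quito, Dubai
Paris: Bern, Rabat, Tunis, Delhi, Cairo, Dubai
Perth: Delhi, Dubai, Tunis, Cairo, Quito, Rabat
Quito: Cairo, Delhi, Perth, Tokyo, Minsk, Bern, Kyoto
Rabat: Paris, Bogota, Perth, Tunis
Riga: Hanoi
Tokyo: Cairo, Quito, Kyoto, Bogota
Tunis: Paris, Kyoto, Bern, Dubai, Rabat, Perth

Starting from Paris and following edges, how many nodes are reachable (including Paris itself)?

13

BFS from Paris visits: Paris, Bern, Rabat, Tunis, Delhi, Cairo, Dubai, Kyoto, Quito, Minsk, Bogota, Perth, Tokyo
Reachable nodes: 13 of 16 total.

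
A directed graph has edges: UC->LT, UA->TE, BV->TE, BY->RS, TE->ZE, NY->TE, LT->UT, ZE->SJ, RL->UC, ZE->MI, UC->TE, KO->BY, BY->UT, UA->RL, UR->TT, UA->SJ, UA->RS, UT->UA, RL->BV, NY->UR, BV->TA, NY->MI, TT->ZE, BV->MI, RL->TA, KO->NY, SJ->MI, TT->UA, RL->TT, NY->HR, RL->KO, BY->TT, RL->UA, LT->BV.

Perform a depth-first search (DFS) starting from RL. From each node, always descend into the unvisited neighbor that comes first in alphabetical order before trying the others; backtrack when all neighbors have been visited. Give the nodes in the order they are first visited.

Visit RL
RL → BV
BV → MI
BV → TA
BV → TE
TE → ZE
ZE → SJ
RL → KO
KO → BY
BY → RS
BY → TT
TT → UA
BY → UT
KO → NY
NY → HR
NY → UR
RL → UC
UC → LT

RL, BV, MI, TA, TE, ZE, SJ, KO, BY, RS, TT, UA, UT, NY, HR, UR, UC, LT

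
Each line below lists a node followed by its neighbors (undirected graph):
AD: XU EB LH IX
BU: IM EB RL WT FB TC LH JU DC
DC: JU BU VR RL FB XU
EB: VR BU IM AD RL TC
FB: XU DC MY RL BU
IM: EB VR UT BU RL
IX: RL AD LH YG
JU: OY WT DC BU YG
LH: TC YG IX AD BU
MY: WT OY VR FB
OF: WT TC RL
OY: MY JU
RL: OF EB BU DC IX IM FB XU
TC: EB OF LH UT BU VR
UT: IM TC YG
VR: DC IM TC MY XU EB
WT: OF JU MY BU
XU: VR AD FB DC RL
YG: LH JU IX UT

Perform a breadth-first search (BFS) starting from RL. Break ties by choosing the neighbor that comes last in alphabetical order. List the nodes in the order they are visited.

Visit RL; enqueue XU, OF, IX, IM, FB, EB, DC, BU → queue [XU, OF, IX, IM, FB, EB, DC, BU]
Visit XU; enqueue VR, AD → queue [OF, IX, IM, FB, EB, DC, BU, VR, AD]
Visit OF; enqueue WT, TC → queue [IX, IM, FB, EB, DC, BU, VR, AD, WT, TC]
Visit IX; enqueue YG, LH → queue [IM, FB, EB, DC, BU, VR, AD, WT, TC, YG, LH]
Visit IM; enqueue UT → queue [FB, EB, DC, BU, VR, AD, WT, TC, YG, LH, UT]
Visit FB; enqueue MY → queue [EB, DC, BU, VR, AD, WT, TC, YG, LH, UT, MY]
Visit EB → queue [DC, BU, VR, AD, WT, TC, YG, LH, UT, MY]
Visit DC; enqueue JU → queue [BU, VR, AD, WT, TC, YG, LH, UT, MY, JU]
Visit BU → queue [VR, AD, WT, TC, YG, LH, UT, MY, JU]
Visit VR → queue [AD, WT, TC, YG, LH, UT, MY, JU]
Visit AD → queue [WT, TC, YG, LH, UT, MY, JU]
Visit WT → queue [TC, YG, LH, UT, MY, JU]
Visit TC → queue [YG, LH, UT, MY, JU]
Visit YG → queue [LH, UT, MY, JU]
Visit LH → queue [UT, MY, JU]
Visit UT → queue [MY, JU]
Visit MY; enqueue OY → queue [JU, OY]
Visit JU → queue [OY]
Visit OY → queue []

RL, XU, OF, IX, IM, FB, EB, DC, BU, VR, AD, WT, TC, YG, LH, UT, MY, JU, OY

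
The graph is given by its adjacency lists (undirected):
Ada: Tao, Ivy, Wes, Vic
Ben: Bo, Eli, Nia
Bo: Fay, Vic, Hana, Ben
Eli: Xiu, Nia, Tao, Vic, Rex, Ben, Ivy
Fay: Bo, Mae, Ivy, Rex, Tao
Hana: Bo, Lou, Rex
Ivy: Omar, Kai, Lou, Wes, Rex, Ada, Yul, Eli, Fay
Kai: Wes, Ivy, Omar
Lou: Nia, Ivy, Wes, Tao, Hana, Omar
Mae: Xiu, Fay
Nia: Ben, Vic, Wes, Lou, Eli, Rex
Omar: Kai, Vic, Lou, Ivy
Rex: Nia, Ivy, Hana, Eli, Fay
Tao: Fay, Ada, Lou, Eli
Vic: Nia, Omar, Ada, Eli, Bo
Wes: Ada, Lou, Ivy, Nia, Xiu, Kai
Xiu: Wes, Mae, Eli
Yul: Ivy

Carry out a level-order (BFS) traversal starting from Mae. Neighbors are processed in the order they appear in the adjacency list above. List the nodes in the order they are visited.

Mae, Xiu, Fay, Wes, Eli, Bo, Ivy, Rex, Tao, Ada, Lou, Nia, Kai, Vic, Ben, Hana, Omar, Yul

Visit Mae; enqueue Xiu, Fay → queue [Xiu, Fay]
Visit Xiu; enqueue Wes, Eli → queue [Fay, Wes, Eli]
Visit Fay; enqueue Bo, Ivy, Rex, Tao → queue [Wes, Eli, Bo, Ivy, Rex, Tao]
Visit Wes; enqueue Ada, Lou, Nia, Kai → queue [Eli, Bo, Ivy, Rex, Tao, Ada, Lou, Nia, Kai]
Visit Eli; enqueue Vic, Ben → queue [Bo, Ivy, Rex, Tao, Ada, Lou, Nia, Kai, Vic, Ben]
Visit Bo; enqueue Hana → queue [Ivy, Rex, Tao, Ada, Lou, Nia, Kai, Vic, Ben, Hana]
Visit Ivy; enqueue Omar, Yul → queue [Rex, Tao, Ada, Lou, Nia, Kai, Vic, Ben, Hana, Omar, Yul]
Visit Rex → queue [Tao, Ada, Lou, Nia, Kai, Vic, Ben, Hana, Omar, Yul]
Visit Tao → queue [Ada, Lou, Nia, Kai, Vic, Ben, Hana, Omar, Yul]
Visit Ada → queue [Lou, Nia, Kai, Vic, Ben, Hana, Omar, Yul]
Visit Lou → queue [Nia, Kai, Vic, Ben, Hana, Omar, Yul]
Visit Nia → queue [Kai, Vic, Ben, Hana, Omar, Yul]
Visit Kai → queue [Vic, Ben, Hana, Omar, Yul]
Visit Vic → queue [Ben, Hana, Omar, Yul]
Visit Ben → queue [Hana, Omar, Yul]
Visit Hana → queue [Omar, Yul]
Visit Omar → queue [Yul]
Visit Yul → queue []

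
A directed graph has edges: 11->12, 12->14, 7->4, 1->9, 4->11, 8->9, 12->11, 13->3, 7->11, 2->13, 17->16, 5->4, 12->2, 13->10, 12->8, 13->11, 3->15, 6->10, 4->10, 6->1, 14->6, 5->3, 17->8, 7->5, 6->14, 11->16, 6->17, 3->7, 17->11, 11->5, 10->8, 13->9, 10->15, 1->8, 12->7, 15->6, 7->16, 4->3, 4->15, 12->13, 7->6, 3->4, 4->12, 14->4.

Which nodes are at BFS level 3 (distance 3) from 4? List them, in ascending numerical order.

1, 9, 17

Level 0: 4
Level 1: 3, 10, 11, 12, 15
Level 2: 2, 5, 6, 7, 8, 13, 14, 16
Level 3: 1, 9, 17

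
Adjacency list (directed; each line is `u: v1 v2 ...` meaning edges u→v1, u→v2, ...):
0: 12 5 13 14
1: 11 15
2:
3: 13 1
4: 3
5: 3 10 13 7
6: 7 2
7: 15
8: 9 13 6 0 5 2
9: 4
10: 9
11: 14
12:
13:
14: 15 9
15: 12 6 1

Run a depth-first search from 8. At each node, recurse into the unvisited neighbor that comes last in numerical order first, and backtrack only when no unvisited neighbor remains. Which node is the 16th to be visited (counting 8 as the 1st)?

0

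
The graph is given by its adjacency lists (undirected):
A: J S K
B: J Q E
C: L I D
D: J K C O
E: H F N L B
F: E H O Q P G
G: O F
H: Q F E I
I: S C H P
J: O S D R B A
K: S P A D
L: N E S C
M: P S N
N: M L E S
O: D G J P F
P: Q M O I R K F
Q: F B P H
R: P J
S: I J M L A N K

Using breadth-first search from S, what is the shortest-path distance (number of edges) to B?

2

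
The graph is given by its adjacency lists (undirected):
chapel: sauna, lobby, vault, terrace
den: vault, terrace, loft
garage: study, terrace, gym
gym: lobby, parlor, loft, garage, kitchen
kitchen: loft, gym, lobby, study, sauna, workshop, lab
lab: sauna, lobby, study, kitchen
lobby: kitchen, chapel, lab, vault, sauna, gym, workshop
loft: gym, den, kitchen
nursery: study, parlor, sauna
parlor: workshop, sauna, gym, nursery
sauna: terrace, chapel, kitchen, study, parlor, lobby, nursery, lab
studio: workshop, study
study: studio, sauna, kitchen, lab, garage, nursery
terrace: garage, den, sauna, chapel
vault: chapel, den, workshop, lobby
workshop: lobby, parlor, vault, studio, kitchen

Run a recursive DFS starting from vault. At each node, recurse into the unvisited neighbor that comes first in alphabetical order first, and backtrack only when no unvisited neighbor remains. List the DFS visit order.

vault, chapel, lobby, gym, garage, study, kitchen, lab, sauna, nursery, parlor, workshop, studio, terrace, den, loft

Visit vault
vault → chapel
chapel → lobby
lobby → gym
gym → garage
garage → study
study → kitchen
kitchen → lab
lab → sauna
sauna → nursery
nursery → parlor
parlor → workshop
workshop → studio
sauna → terrace
terrace → den
den → loft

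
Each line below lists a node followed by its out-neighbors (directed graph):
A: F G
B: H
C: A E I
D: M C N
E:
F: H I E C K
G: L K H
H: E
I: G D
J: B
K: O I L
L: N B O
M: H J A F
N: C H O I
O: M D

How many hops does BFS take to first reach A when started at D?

Level 0: D
Level 1: C, M, N
Level 2: A, E, F, H, I, J, O
Level 3: B, G, K
Level 4: L
A first appears at level 2.

2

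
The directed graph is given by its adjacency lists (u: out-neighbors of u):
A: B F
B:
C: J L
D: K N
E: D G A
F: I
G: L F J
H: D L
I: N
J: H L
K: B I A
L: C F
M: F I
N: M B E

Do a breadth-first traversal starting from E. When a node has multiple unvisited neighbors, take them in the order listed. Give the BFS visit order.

E -> D -> G -> A -> K -> N -> L -> F -> J -> B -> I -> M -> C -> H

Visit E; enqueue D, G, A → queue [D, G, A]
Visit D; enqueue K, N → queue [G, A, K, N]
Visit G; enqueue L, F, J → queue [A, K, N, L, F, J]
Visit A; enqueue B → queue [K, N, L, F, J, B]
Visit K; enqueue I → queue [N, L, F, J, B, I]
Visit N; enqueue M → queue [L, F, J, B, I, M]
Visit L; enqueue C → queue [F, J, B, I, M, C]
Visit F → queue [J, B, I, M, C]
Visit J; enqueue H → queue [B, I, M, C, H]
Visit B → queue [I, M, C, H]
Visit I → queue [M, C, H]
Visit M → queue [C, H]
Visit C → queue [H]
Visit H → queue []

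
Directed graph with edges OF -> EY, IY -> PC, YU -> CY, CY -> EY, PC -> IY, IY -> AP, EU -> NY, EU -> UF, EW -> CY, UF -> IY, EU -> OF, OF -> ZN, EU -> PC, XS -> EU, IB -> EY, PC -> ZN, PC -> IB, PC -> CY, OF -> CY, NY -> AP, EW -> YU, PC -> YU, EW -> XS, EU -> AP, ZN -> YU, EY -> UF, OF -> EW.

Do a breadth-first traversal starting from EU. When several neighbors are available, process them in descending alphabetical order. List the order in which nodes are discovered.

EU -> UF -> PC -> OF -> NY -> AP -> IY -> ZN -> YU -> IB -> CY -> EY -> EW -> XS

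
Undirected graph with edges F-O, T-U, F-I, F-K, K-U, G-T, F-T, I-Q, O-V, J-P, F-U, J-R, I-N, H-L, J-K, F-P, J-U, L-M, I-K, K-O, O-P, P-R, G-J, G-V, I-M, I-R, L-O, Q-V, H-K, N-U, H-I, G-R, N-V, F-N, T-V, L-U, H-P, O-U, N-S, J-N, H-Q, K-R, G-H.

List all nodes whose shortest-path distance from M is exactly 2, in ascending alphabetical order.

F, H, K, N, O, Q, R, U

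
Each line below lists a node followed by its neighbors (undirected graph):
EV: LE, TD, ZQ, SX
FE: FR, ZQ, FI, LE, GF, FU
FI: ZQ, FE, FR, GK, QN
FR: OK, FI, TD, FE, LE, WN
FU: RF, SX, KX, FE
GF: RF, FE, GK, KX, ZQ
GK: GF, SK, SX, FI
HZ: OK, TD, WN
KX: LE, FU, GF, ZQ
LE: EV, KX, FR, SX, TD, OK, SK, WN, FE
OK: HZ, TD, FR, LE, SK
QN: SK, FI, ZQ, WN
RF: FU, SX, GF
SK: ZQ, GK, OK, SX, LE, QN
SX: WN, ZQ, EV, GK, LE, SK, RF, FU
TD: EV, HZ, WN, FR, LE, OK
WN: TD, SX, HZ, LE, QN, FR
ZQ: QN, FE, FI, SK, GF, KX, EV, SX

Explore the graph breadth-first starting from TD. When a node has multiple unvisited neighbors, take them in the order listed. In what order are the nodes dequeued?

Visit TD; enqueue EV, HZ, WN, FR, LE, OK → queue [EV, HZ, WN, FR, LE, OK]
Visit EV; enqueue ZQ, SX → queue [HZ, WN, FR, LE, OK, ZQ, SX]
Visit HZ → queue [WN, FR, LE, OK, ZQ, SX]
Visit WN; enqueue QN → queue [FR, LE, OK, ZQ, SX, QN]
Visit FR; enqueue FI, FE → queue [LE, OK, ZQ, SX, QN, FI, FE]
Visit LE; enqueue KX, SK → queue [OK, ZQ, SX, QN, FI, FE, KX, SK]
Visit OK → queue [ZQ, SX, QN, FI, FE, KX, SK]
Visit ZQ; enqueue GF → queue [SX, QN, FI, FE, KX, SK, GF]
Visit SX; enqueue GK, RF, FU → queue [QN, FI, FE, KX, SK, GF, GK, RF, FU]
Visit QN → queue [FI, FE, KX, SK, GF, GK, RF, FU]
Visit FI → queue [FE, KX, SK, GF, GK, RF, FU]
Visit FE → queue [KX, SK, GF, GK, RF, FU]
Visit KX → queue [SK, GF, GK, RF, FU]
Visit SK → queue [GF, GK, RF, FU]
Visit GF → queue [GK, RF, FU]
Visit GK → queue [RF, FU]
Visit RF → queue [FU]
Visit FU → queue []

TD -> EV -> HZ -> WN -> FR -> LE -> OK -> ZQ -> SX -> QN -> FI -> FE -> KX -> SK -> GF -> GK -> RF -> FU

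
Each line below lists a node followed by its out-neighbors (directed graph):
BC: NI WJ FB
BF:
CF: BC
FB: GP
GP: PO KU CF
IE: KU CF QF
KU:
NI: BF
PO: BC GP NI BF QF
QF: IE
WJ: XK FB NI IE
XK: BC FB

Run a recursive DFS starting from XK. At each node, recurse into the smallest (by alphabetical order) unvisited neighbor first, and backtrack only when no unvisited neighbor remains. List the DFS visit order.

XK, BC, FB, GP, CF, KU, PO, BF, NI, QF, IE, WJ

Visit XK
XK → BC
BC → FB
FB → GP
GP → CF
GP → KU
GP → PO
PO → BF
PO → NI
PO → QF
QF → IE
BC → WJ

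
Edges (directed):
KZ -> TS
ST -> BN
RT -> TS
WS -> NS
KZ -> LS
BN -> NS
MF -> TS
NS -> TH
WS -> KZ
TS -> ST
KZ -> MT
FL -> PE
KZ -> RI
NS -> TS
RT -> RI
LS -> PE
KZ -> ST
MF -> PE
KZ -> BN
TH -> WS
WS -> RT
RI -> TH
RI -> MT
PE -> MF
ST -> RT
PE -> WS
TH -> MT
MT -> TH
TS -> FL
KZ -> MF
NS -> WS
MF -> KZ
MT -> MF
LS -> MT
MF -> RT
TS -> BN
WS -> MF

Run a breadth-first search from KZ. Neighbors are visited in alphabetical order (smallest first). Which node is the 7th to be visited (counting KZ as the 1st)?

Visit KZ; enqueue BN, LS, MF, MT, RI, ST, TS → queue [BN, LS, MF, MT, RI, ST, TS]
Visit BN; enqueue NS → queue [LS, MF, MT, RI, ST, TS, NS]
Visit LS; enqueue PE → queue [MF, MT, RI, ST, TS, NS, PE]
Visit MF; enqueue RT → queue [MT, RI, ST, TS, NS, PE, RT]
Visit MT; enqueue TH → queue [RI, ST, TS, NS, PE, RT, TH]
Visit RI → queue [ST, TS, NS, PE, RT, TH]
Visit ST → queue [TS, NS, PE, RT, TH]
Visit TS; enqueue FL → queue [NS, PE, RT, TH, FL]
Visit NS; enqueue WS → queue [PE, RT, TH, FL, WS]
Visit PE → queue [RT, TH, FL, WS]
Visit RT → queue [TH, FL, WS]
Visit TH → queue [FL, WS]
Visit FL → queue [WS]
Visit WS → queue []

Visit order: KZ, BN, LS, MF, MT, RI, ST, TS, NS, PE, RT, TH, FL, WS

ST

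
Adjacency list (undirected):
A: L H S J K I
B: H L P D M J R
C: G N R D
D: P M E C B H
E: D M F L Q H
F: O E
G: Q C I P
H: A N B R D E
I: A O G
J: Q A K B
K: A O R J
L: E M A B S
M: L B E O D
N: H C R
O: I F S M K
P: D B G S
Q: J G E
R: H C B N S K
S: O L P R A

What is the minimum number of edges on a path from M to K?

Level 0: M
Level 1: B, D, E, L, O
Level 2: A, C, F, H, I, J, K, P, Q, R, S
Level 3: G, N
K first appears at level 2.

2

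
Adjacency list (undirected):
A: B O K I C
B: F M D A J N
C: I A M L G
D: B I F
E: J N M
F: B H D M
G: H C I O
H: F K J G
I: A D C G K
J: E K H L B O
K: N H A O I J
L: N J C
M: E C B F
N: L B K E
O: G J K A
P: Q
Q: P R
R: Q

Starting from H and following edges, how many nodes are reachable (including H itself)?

BFS from H visits: H, K, J, G, F, O, N, I, A, L, E, B, C, M, D
Reachable nodes: 15 of 18 total.

15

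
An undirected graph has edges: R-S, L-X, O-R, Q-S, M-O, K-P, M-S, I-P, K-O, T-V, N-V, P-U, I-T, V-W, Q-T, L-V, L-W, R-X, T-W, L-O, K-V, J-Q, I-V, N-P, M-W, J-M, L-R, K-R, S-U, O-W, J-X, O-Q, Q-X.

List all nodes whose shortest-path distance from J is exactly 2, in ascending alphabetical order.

Level 0: J
Level 1: M, Q, X
Level 2: L, O, R, S, T, W
Level 3: I, K, U, V
Level 4: N, P

L, O, R, S, T, W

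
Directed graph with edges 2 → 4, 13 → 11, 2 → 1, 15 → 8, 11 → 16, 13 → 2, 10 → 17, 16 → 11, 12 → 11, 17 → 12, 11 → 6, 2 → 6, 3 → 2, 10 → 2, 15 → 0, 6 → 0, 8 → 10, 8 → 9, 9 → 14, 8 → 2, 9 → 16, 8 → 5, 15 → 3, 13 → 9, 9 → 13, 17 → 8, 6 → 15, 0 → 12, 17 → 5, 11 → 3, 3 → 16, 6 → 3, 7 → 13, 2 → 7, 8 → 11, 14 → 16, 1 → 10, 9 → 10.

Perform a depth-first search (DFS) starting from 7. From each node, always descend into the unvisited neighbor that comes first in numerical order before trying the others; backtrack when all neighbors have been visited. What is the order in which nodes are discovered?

7, 13, 2, 1, 10, 17, 5, 8, 9, 14, 16, 11, 3, 6, 0, 12, 15, 4

Visit 7
7 → 13
13 → 2
2 → 1
1 → 10
10 → 17
17 → 5
17 → 8
8 → 9
9 → 14
14 → 16
16 → 11
11 → 3
11 → 6
6 → 0
0 → 12
6 → 15
2 → 4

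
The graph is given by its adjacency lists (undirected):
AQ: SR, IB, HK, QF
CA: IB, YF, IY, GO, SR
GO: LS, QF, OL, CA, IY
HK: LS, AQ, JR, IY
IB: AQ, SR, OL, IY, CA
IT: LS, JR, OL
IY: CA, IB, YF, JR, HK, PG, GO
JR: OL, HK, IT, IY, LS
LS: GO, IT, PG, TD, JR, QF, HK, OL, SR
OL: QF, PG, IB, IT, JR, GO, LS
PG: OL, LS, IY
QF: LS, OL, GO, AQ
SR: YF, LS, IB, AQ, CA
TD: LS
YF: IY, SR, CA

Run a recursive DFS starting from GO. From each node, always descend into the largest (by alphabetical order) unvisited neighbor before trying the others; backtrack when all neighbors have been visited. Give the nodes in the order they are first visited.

GO, QF, OL, PG, LS, TD, SR, YF, IY, JR, IT, HK, AQ, IB, CA

Visit GO
GO → QF
QF → OL
OL → PG
PG → LS
LS → TD
LS → SR
SR → YF
YF → IY
IY → JR
JR → IT
JR → HK
HK → AQ
AQ → IB
IB → CA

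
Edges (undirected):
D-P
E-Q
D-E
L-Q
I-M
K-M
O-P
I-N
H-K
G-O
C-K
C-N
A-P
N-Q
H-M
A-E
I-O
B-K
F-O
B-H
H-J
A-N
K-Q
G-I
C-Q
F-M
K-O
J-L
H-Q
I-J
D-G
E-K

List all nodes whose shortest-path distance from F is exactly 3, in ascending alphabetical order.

A, B, C, D, E, J, N, Q

Level 0: F
Level 1: M, O
Level 2: G, H, I, K, P
Level 3: A, B, C, D, E, J, N, Q
Level 4: L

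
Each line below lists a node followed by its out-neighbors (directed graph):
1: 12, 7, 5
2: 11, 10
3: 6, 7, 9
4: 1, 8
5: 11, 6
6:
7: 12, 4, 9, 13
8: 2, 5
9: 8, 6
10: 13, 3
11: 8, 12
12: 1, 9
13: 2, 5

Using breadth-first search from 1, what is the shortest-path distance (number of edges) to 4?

2

Level 0: 1
Level 1: 5, 7, 12
Level 2: 4, 6, 9, 11, 13
Level 3: 2, 8
Level 4: 10
Level 5: 3
4 first appears at level 2.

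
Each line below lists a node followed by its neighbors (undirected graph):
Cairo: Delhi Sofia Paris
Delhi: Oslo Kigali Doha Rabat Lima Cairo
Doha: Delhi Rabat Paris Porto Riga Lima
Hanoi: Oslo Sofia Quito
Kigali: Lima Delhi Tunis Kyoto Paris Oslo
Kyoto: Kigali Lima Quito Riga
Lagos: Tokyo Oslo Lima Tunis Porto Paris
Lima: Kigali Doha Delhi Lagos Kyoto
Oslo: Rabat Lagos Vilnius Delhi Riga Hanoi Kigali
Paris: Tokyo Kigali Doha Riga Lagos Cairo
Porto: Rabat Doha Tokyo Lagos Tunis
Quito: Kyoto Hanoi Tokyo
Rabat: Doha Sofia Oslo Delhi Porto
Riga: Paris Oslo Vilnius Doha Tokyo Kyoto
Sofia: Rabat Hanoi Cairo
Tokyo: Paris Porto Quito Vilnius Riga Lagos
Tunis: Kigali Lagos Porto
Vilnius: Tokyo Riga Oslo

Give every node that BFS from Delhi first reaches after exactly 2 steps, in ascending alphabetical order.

Level 0: Delhi
Level 1: Cairo, Doha, Kigali, Lima, Oslo, Rabat
Level 2: Hanoi, Kyoto, Lagos, Paris, Porto, Riga, Sofia, Tunis, Vilnius
Level 3: Quito, Tokyo

Hanoi, Kyoto, Lagos, Paris, Porto, Riga, Sofia, Tunis, Vilnius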